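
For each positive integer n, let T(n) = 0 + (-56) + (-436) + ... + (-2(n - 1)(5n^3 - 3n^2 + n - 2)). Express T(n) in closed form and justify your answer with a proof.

We claim T(n) = -n(n - 1)(2n^3 + 3n^2 + n - 2) for all n ≥ 1.
Base case (n = 1): T(1) = 0, and the closed form gives 0. They agree.
Inductive step: suppose the statement holds for some p ≥ 1, so T(p) = p(-2p^4 - p^3 + 2p^2 + 3p - 2).
Then T(p+1) = T(p) + (2p(-5p^3 - 12p^2 - 10p - 1)) = (p(-2p^4 - p^3 + 2p^2 + 3p - 2)) + (2p(-5p^3 - 12p^2 - 10p - 1)).
Simplifying, T(p+1) = -p(p + 1)(2p^3 + 9p^2 + 13p + 4) = -(p+1)((p+1) - 1)(2(p+1)^3 + 3(p+1)^2 + (p+1) - 2),
which is the closed form with n = p+1.
By the principle of mathematical induction, the result holds for all n ≥ 1.

T(n) = -n(n - 1)(2n^3 + 3n^2 + n - 2)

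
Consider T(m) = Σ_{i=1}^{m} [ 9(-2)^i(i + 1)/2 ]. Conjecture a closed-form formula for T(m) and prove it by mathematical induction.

T(m) = (-2)^m(3m + 4) - 4

We claim T(m) = (-2)^m(3m + 4) - 4 for all m ≥ 1.
Base case (m = 1): T(1) = -18, and the closed form gives -18. They agree.
Inductive step: assume the claim holds for m = i, so T(i) = (-2)^i(3i + 4) - 4.
Then T(i+1) = T(i) + (9(-2)^i(-i - 2)) = ((-2)^i(3i + 4) - 4) + (9(-2)^i(-i - 2)).
Simplifying, T(i+1) = -6(-2)^i·i - 14(-2)^i - 4 = (-2)^(i+1)(3(i+1) + 4) - 4,
which is the closed form with m = i+1.
This completes the induction.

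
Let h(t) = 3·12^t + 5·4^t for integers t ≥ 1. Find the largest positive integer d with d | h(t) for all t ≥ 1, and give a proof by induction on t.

d = 8

Computing the first values: h(1) = 56 and h(2) = 512; gcd(56, 512) = 8, so d ≤ 8.
We prove 8 | 3·12^t + 5·4^t for all t ≥ 1 by induction on t.
For the base case t = 1: h(1) = 56 = 8·(7), so 8 | h(1).
For the inductive step, assume it holds for an arbitrary r ≥ 1, i.e. 8 | h(r). Then
h(r+1) − 12·h(r) = (3·12^(r+1) + 5·4^(r+1)) − 12·(3·12^r + 5·4^r) = (5)·4^r·(4 − 12) = (-40)·4^r. Since 8 | h(r) by the inductive hypothesis, 8 | 12·h(r); and 8 | -40 since -40 = 8·-5. Therefore 8 | h(r+1).
By induction, the statement is established for all t ≥ 1.
Therefore the largest such d is 8.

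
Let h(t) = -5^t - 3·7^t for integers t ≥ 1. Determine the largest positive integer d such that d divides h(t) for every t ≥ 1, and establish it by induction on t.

Computing the first values: h(1) = -26 and h(2) = -172; gcd(-26, -172) = 2, so d ≤ 2.
We prove 2 | -5^t - 3·7^t for all t ≥ 1 by induction on t.
For the base case t = 1: h(1) = -26 = 2·(-13), so 2 | h(1).
Suppose the result is true for t = j, i.e. 2 | h(j). Then
h(j+1) − 7·h(j) = (-5^(j+1) - 3·7^(j+1)) − 7·(-5^j - 3·7^j) = (-1)·5^j·(5 − 7) = (2)·5^j. Since 2 | h(j) by the inductive hypothesis, 2 | 7·h(j); and 2 | 2 since 2 = 2·1. Therefore 2 | h(j+1).
Hence, by induction on t, the claim holds for every t ≥ 1.
Therefore the largest such d is 2.

d = 2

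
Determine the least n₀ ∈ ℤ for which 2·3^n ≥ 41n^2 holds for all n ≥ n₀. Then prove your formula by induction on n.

n₀ = 7

At n = 6: 1458 < 1476, so the inequality fails and n₀ ≥ 7. We prove 2·3^n ≥ 41n^2 for all n ≥ 7.
Base case (n = 7): 2·3^n = 4374 and 41n^2 = 2009, so 4374 ≥ 2009.
Inductive step: suppose the statement holds for some r ≥ 7, so 2·3^r ≥ 41r^2.
Then 2·3^(r + 1) = 3·(2·3^r) ≥ 3·(41r^2).
Also, for r ≥ 7 we have 3·(41r^2) ≥ 41(r+1)^2, since 3 ≥ (1 + 1/r)^2 for all r ≥ 7.
Combining, 2·3^(r + 1) ≥ 41(r+1)^2.
By the principle of mathematical induction, the result holds for all n ≥ 7.
Hence the smallest such n₀ is 7.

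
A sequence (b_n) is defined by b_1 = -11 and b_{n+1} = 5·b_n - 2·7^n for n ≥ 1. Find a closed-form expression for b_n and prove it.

Computing the first terms: b_1 = -11, b_2 = -69, b_3 = -443. This suggests b_n = -4·5^(n - 1) - 7^n.
Base case (n = 1): the formula gives -11 = -11 = b_1.
Suppose the result is true for n = m, so b_m = -4·5^(m - 1) - 7^m.
Then b_{m+1} = 5·b_m - 2·7^m = 5·(-4·5^(m - 1) - 7^m) - 2·7^m = -4·5^m - 7^(m + 1) = -4·5^((m+1) - 1) - 7^(m+1),
which is the claimed formula at n = m+1.
By induction, the statement is established for all n ≥ 1.

b_n = -4·5^(n - 1) - 7^n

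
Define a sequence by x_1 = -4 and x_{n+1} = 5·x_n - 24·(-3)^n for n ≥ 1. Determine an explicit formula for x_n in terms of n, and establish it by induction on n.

Computing the first terms: x_1 = -4, x_2 = 52, x_3 = 44. This suggests x_n = -(-3)^(n + 1) + 5^n.
For the base case n = 1: the formula gives -4 = -4 = x_1.
For the inductive step, assume it holds for an arbitrary k ≥ 1, so x_k = -(-3)^(k + 1) + 5^k.
Then x_{k+1} = 5·x_k - 24·(-3)^k = 5·(-(-3)^(k + 1) + 5^k) - 24·(-3)^k = -(-3)^(k + 2) + 5^(k + 1) = -(-3)^((k+1) + 1) + 5^(k+1),
which is the claimed formula at n = k+1.
By induction, the statement is established for all n ≥ 1.

x_n = -(-3)^(n + 1) + 5^n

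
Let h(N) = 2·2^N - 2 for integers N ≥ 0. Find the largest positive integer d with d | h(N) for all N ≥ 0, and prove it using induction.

Computing the first values: h(0) = 0 and h(1) = 2; gcd(0, 2) = 2, so d ≤ 2.
We prove 2 | 2·2^N - 2 for all N ≥ 0 by induction on N.
Base case (N = 0): h(0) = 0 = 2·(0), so 2 | h(0).
For the inductive step, assume it holds for an arbitrary r ≥ 0, i.e. 2 | h(r). Then
h(r+1) = 2·2^(r+1) - 2 = 2·(2·2^r - 2) + 2 = 2·h(r) + 2. The first term is divisible by 2 by the inductive hypothesis, and 2 is divisible by 2. Hence 2 | h(r+1).
This completes the induction.
Therefore the largest such d is 2.

d = 2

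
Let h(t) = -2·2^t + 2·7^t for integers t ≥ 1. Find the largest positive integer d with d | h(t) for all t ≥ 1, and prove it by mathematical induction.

Computing the first values: h(1) = 10 and h(2) = 90; gcd(10, 90) = 10, so d ≤ 10.
We prove 10 | -2·2^t + 2·7^t for all t ≥ 1 by induction on t.
Base step (t = 1): h(1) = 10 = 10·(1), so 10 | h(1).
Inductive step: assume the claim holds for t = p, i.e. 10 | h(p). Then
h(p+1) − 7·h(p) = (-2·2^(p+1) + 2·7^(p+1)) − 7·(-2·2^p + 2·7^p) = (-2)·2^p·(2 − 7) = (10)·2^p. Since 10 | h(p) by the inductive hypothesis, 10 | 7·h(p); and 10 | 10 since 10 = 10·1. Therefore 10 | h(p+1).
By the principle of mathematical induction, the result holds for all t ≥ 1.
Therefore the largest such d is 10.

d = 10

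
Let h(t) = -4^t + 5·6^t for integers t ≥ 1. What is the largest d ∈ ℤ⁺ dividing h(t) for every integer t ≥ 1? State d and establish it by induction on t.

d = 2

Computing the first values: h(1) = 26 and h(2) = 164; gcd(26, 164) = 2, so d ≤ 2.
We prove 2 | -4^t + 5·6^t for all t ≥ 1 by induction on t.
Base case (t = 1): h(1) = 26 = 2·(13), so 2 | h(1).
Inductive step: suppose the statement holds for some r ≥ 1, i.e. 2 | h(r). Then
h(r+1) − 6·h(r) = (-4^(r+1) + 5·6^(r+1)) − 6·(-4^r + 5·6^r) = (-1)·4^r·(4 − 6) = (2)·4^r. Since 2 | h(r) by the inductive hypothesis, 2 | 6·h(r); and 2 | 2 since 2 = 2·1. Therefore 2 | h(r+1).
By induction, the statement is established for all t ≥ 1.
Therefore the largest such d is 2.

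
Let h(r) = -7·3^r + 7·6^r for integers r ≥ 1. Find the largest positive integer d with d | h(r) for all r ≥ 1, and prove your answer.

Computing the first values: h(1) = 21 and h(2) = 189; gcd(21, 189) = 21, so d ≤ 21.
We prove 21 | -7·3^r + 7·6^r for all r ≥ 1 by induction on r.
Base case (r = 1): h(1) = 21 = 21·(1), so 21 | h(1).
Inductive step: assume the claim holds for r = p, i.e. 21 | h(p). Then
h(p+1) − 6·h(p) = (-7·3^(p+1) + 7·6^(p+1)) − 6·(-7·3^p + 7·6^p) = (-7)·3^p·(3 − 6) = (21)·3^p. Since 21 | h(p) by the inductive hypothesis, 21 | 6·h(p); and 21 | 21 since 21 = 21·1. Therefore 21 | h(p+1).
Hence, by induction on r, the claim holds for every r ≥ 1.
Therefore the largest such d is 21.

d = 21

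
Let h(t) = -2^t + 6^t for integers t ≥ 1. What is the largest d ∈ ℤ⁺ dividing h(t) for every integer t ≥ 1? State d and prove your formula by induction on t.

Computing the first values: h(1) = 4 and h(2) = 32; gcd(4, 32) = 4, so d ≤ 4.
We prove 4 | -2^t + 6^t for all t ≥ 1 by induction on t.
Base step (t = 1): h(1) = 4 = 4·(1), so 4 | h(1).
For the inductive step, assume it holds for an arbitrary m ≥ 1, i.e. 4 | h(m). Then
6^{m+1} − 2^{m+1} = 6·6^m − 2·2^m = 6·(6^m − 2^m) + (4)·2^m. The first term is divisible by 4 by the inductive hypothesis, and the second term (4)·2^m is divisible by 4 since 4 | 4. Hence 4 | h(m+1).
By induction, the statement is established for all t ≥ 1.
Therefore the largest such d is 4.

d = 4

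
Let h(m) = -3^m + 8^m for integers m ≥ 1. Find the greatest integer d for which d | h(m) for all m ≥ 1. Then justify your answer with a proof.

Computing the first values: h(1) = 5 and h(2) = 55; gcd(5, 55) = 5, so d ≤ 5.
We prove 5 | -3^m + 8^m for all m ≥ 1 by induction on m.
When m = 1: h(1) = 5 = 5·(1), so 5 | h(1).
Suppose the result is true for m = p, i.e. 5 | h(p). Then
8^{p+1} − 3^{p+1} = 8·8^p − 3·3^p = 8·(8^p − 3^p) + (5)·3^p. The first term is divisible by 5 by the inductive hypothesis, and the second term (5)·3^p is divisible by 5 since 5 | 5. Hence 5 | h(p+1).
By the principle of mathematical induction, the result holds for all m ≥ 1.
Therefore the largest such d is 5.

d = 5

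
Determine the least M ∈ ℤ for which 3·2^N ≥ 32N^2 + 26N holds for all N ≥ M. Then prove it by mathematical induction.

At N = 10: 3072 < 3460, so the inequality fails and M ≥ 11. We prove 3·2^N ≥ 32N^2 + 26N for all N ≥ 11.
Base step (N = 11): 3·2^N = 6144 and 32N^2 + 26N = 4158, so 6144 ≥ 4158.
Inductive step: assume the claim holds for N = p, so 3·2^p ≥ 32p^2 + 26p.
Then 3·2^(p + 1) = 2·(3·2^p) ≥ 2·(32p^2 + 26p).
Also, for p ≥ 11 we have 2·(32p^2 + 26p) ≥ 32(p+1)^2 + 26(p+1), since 2·(32p^2 + 26p) − (32(p+1)^2 + 26(p+1)) = 32p^2 - 38p - 58, which is nonnegative for all p ≥ 11.
Combining, 3·2^(p + 1) ≥ 32(p+1)^2 + 26(p+1).
By induction, the statement is established for all N ≥ 11.
Hence the smallest such M is 11.

M = 11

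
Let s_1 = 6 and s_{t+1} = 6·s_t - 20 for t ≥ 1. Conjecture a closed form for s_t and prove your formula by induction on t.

s_t = 2·6^(t - 1) + 4

Computing the first terms: s_1 = 6, s_2 = 16, s_3 = 76. This suggests s_t = 2·6^(t - 1) + 4.
Base case (t = 1): the formula gives 6 = 6 = s_1.
Suppose the result is true for t = r, so s_r = 2·6^(r - 1) + 4.
Then s_{r+1} = 6·s_r - 20 = 6·(2·6^(r - 1) + 4) - 20 = 2·6^r + 4 = 2·6^((r+1) - 1) + 4,
which is the claimed formula at t = r+1.
Hence, by induction on t, the claim holds for every t ≥ 1.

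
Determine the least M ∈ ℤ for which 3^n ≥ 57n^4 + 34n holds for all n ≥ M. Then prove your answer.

At n = 13: 1594323 < 1628419, so the inequality fails and M ≥ 14. We prove 3^n ≥ 57n^4 + 34n for all n ≥ 14.
Base step (n = 14): 3^n = 4782969 and 57n^4 + 34n = 2190188, so 4782969 ≥ 2190188.
Inductive step: assume the claim holds for n = r, so 3^r ≥ 57r^4 + 34r.
Then 3^(r + 1) = 3·(3^r) ≥ 3·(57r^4 + 34r).
Also, for r ≥ 14 we have 3·(57r^4 + 34r) ≥ 57(r+1)^4 + 34(r+1), since 3·(57r^4 + 34r) − (57(r+1)^4 + 34(r+1)) = 114r^4 - 228r^3 - 342r^2 - 160r - 91, which is nonnegative for all r ≥ 14.
Combining, 3^(r + 1) ≥ 57(r+1)^4 + 34(r+1).
This completes the induction.
Hence the smallest such M is 14.

M = 14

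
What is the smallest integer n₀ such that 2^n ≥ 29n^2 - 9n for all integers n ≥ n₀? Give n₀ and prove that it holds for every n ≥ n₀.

n₀ = 12

At n = 11: 2048 < 3410, so the inequality fails and n₀ ≥ 12. We prove 2^n ≥ 29n^2 - 9n for all n ≥ 12.
Base case (n = 12): 2^n = 4096 and 29n^2 - 9n = 4068, so 4096 ≥ 4068.
Inductive step: assume the claim holds for n = m, so 2^m ≥ 29m^2 - 9m.
Then 2^(m + 1) = 2·(2^m) ≥ 2·(29m^2 - 9m).
Also, for m ≥ 12 we have 2·(29m^2 - 9m) ≥ 29(m+1)^2 - 9(m+1), since 2·(29m^2 - 9m) − (29(m+1)^2 - 9(m+1)) = 29m^2 - 67m - 20, which is nonnegative for all m ≥ 12.
Combining, 2^(m + 1) ≥ 29(m+1)^2 - 9(m+1).
By the principle of mathematical induction, the result holds for all n ≥ 12.
Hence the smallest such n₀ is 12.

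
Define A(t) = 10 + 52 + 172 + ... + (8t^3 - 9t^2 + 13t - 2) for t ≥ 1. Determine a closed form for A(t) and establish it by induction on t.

We claim A(t) = t(2t^3 + t^2 + 4t + 3) for all t ≥ 1.
For the base case t = 1: A(1) = 10, and the closed form gives 10. They agree.
Inductive step: assume the claim holds for t = r, so A(r) = r(2r^3 + r^2 + 4r + 3).
Then A(r+1) = A(r) + (8r^3 + 15r^2 + 19r + 10) = (r(2r^3 + r^2 + 4r + 3)) + (8r^3 + 15r^2 + 19r + 10).
Simplifying, A(r+1) = (r + 1)(2r^3 + 7r^2 + 12r + 10) = (r+1)(2(r+1)^3 + (r+1)^2 + 4(r+1) + 3),
which is the closed form with t = r+1.
By the principle of mathematical induction, the result holds for all t ≥ 1.

A(t) = t(2t^3 + t^2 + 4t + 3)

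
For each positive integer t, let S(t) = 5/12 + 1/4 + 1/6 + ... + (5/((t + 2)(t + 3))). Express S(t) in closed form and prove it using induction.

We claim S(t) = 5t/(3(t + 3)) for all t ≥ 1.
When t = 1: S(1) = 5/12, and the closed form gives 5/12. They agree.
Suppose the result is true for t = i, so S(i) = 5i/(3(i + 3)).
Then S(i+1) = S(i) + (5/((i + 3)(i + 4))) = (5i/(3(i + 3))) + (5/((i + 3)(i + 4))).
Simplifying, S(i+1) = 5(i + 1)/(3(i + 4)) = 5(i+1)/(3((i+1) + 3)),
which is the closed form with t = i+1.
By induction, the statement is established for all t ≥ 1.

S(t) = 5t/(3(t + 3))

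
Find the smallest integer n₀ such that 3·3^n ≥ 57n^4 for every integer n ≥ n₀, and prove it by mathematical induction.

At n = 11: 531441 < 834537, so the inequality fails and n₀ ≥ 12. We prove 3·3^n ≥ 57n^4 for all n ≥ 12.
When n = 12: 3·3^n = 1594323 and 57n^4 = 1181952, so 1594323 ≥ 1181952.
Inductive step: assume the claim holds for n = m, so 3·3^m ≥ 57m^4.
Then 3·3^(m + 1) = 3·(3·3^m) ≥ 3·(57m^4).
Also, for m ≥ 12 we have 3·(57m^4) ≥ 57(m+1)^4, since 3 ≥ (1 + 1/m)^4 for all m ≥ 12.
Combining, 3·3^(m + 1) ≥ 57(m+1)^4.
Hence, by induction on n, the claim holds for every n ≥ 12.
Hence the smallest such n₀ is 12.

n₀ = 12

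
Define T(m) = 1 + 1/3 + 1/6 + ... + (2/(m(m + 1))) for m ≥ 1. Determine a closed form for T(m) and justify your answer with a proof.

We claim T(m) = 2m/(m + 1) for all m ≥ 1.
Base step (m = 1): T(1) = 1, and the closed form gives 1. They agree.
Inductive step: suppose the statement holds for some j ≥ 1, so T(j) = 2j/(j + 1).
Then T(j+1) = T(j) + (2/((j + 1)(j + 2))) = (2j/(j + 1)) + (2/((j + 1)(j + 2))).
Simplifying, T(j+1) = 2(j + 1)/(j + 2) = 2(j+1)/((j+1) + 1),
which is the closed form with m = j+1.
Hence, by induction on m, the claim holds for every m ≥ 1.

T(m) = 2m/(m + 1)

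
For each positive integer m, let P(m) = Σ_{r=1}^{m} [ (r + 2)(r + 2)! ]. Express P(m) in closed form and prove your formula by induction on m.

We claim P(m) = (m + 3)! - 6 for all m ≥ 1.
Base step (m = 1): P(1) = 18, and the closed form gives 18. They agree.
Suppose the result is true for m = r, so P(r) = (r + 3)! - 6.
Then P(r+1) = P(r) + ((r + 3)(r + 3)!) = ((r + 3)! - 6) + ((r + 3)(r + 3)!).
Simplifying, P(r+1) = ((r+1) + 3)! - 6,
which is the closed form with m = r+1.
By the principle of mathematical induction, the result holds for all m ≥ 1.

P(m) = (m + 3)! - 6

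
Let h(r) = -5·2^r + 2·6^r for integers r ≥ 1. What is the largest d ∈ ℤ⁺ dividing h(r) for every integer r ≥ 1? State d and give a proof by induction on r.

Computing the first values: h(1) = 2 and h(2) = 52; gcd(2, 52) = 2, so d ≤ 2.
We prove 2 | -5·2^r + 2·6^r for all r ≥ 1 by induction on r.
For the base case r = 1: h(1) = 2 = 2·(1), so 2 | h(1).
Inductive step: assume the claim holds for r = i, i.e. 2 | h(i). Then
h(i+1) − 6·h(i) = (-5·2^(i+1) + 2·6^(i+1)) − 6·(-5·2^i + 2·6^i) = (-5)·2^i·(2 − 6) = (20)·2^i. Since 2 | h(i) by the inductive hypothesis, 2 | 6·h(i); and 2 | 20 since 20 = 2·10. Therefore 2 | h(i+1).
Hence, by induction on r, the claim holds for every r ≥ 1.
Therefore the largest such d is 2.

d = 2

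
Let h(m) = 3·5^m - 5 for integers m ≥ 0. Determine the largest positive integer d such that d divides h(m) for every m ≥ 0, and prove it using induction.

Computing the first values: h(0) = -2 and h(1) = 10; gcd(-2, 10) = 2, so d ≤ 2.
We prove 2 | 3·5^m - 5 for all m ≥ 0 by induction on m.
For the base case m = 0: h(0) = -2 = 2·(-1), so 2 | h(0).
Inductive step: suppose the statement holds for some r ≥ 0, i.e. 2 | h(r). Then
h(r+1) = 3·5^(r+1) - 5 = 5·(3·5^r - 5) + 20 = 5·h(r) + 20. The first term is divisible by 2 by the inductive hypothesis, and 20 is divisible by 2. Hence 2 | h(r+1).
By induction, the statement is established for all m ≥ 0.
Therefore the largest such d is 2.

d = 2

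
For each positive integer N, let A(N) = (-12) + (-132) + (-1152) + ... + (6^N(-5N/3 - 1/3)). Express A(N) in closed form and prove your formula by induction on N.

We claim A(N) = -2·6^N·N for all N ≥ 1.
For the base case N = 1: A(1) = -12, and the closed form gives -12. They agree.
Inductive step: assume the claim holds for N = r, so A(r) = -2·6^r·r.
Then A(r+1) = A(r) + (6^r(-10r - 12)) = (-2·6^r·r) + (6^r(-10r - 12)).
Simplifying, A(r+1) = 12·6^r(-r - 1) = -2·6^(r+1)·(r+1),
which is the closed form with N = r+1.
By induction, the statement is established for all N ≥ 1.

A(N) = -2·6^N·N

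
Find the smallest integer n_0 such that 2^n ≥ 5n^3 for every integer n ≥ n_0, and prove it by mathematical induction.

At n = 13: 8192 < 10985, so the inequality fails and n_0 ≥ 14. We prove 2^n ≥ 5n^3 for all n ≥ 14.
Base step (n = 14): 2^n = 16384 and 5n^3 = 13720, so 16384 ≥ 13720.
Inductive step: suppose the statement holds for some m ≥ 14, so 2^m ≥ 5m^3.
Then 2^(m + 1) = 2·(2^m) ≥ 2·(5m^3).
Also, for m ≥ 14 we have 2·(5m^3) ≥ 5(m+1)^3, since 2 ≥ (1 + 1/m)^3 for all m ≥ 14.
Combining, 2^(m + 1) ≥ 5(m+1)^3.
By the principle of mathematical induction, the result holds for all n ≥ 14.
Hence the smallest such n_0 is 14.

n_0 = 14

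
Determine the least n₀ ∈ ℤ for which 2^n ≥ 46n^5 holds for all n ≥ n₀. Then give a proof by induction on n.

At n = 30: 1073741824 < 1117800000, so the inequality fails and n₀ ≥ 31. We prove 2^n ≥ 46n^5 for all n ≥ 31.
Base step (n = 31): 2^n = 2147483648 and 46n^5 = 1316940946, so 2147483648 ≥ 1316940946.
Inductive step: suppose the statement holds for some p ≥ 31, so 2^p ≥ 46p^5.
Then 2^(p + 1) = 2·(2^p) ≥ 2·(46p^5).
Also, for p ≥ 31 we have 2·(46p^5) ≥ 46(p+1)^5, since 2 ≥ (1 + 1/p)^5 for all p ≥ 31.
Combining, 2^(p + 1) ≥ 46(p+1)^5.
By the principle of mathematical induction, the result holds for all n ≥ 31.
Hence the smallest such n₀ is 31.

n₀ = 31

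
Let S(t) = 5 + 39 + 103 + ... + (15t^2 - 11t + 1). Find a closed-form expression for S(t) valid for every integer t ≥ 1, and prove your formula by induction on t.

We claim S(t) = t(5t^2 + 2t - 2) for all t ≥ 1.
When t = 1: S(1) = 5, and the closed form gives 5. They agree.
Inductive step: assume the claim holds for t = m, so S(m) = m(5m^2 + 2m - 2).
Then S(m+1) = S(m) + (15m^2 + 19m + 5) = (m(5m^2 + 2m - 2)) + (15m^2 + 19m + 5).
Simplifying, S(m+1) = (m + 1)(5m^2 + 12m + 5) = (m+1)(5(m+1)^2 + 2(m+1) - 2),
which is the closed form with t = m+1.
By induction, the statement is established for all t ≥ 1.

S(t) = t(5t^2 + 2t - 2)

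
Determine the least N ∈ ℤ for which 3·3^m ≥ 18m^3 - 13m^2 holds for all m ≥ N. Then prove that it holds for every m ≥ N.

At m = 6: 2187 < 3420, so the inequality fails and N ≥ 7. We prove 3·3^m ≥ 18m^3 - 13m^2 for all m ≥ 7.
When m = 7: 3·3^m = 6561 and 18m^3 - 13m^2 = 5537, so 6561 ≥ 5537.
Inductive step: assume the claim holds for m = k, so 3·3^k ≥ 18k^3 - 13k^2.
Then 3·3^(k + 1) = 3·(3·3^k) ≥ 3·(18k^3 - 13k^2).
Also, for k ≥ 7 we have 3·(18k^3 - 13k^2) ≥ 18(k+1)^3 - 13(k+1)^2, since 3·(18k^3 - 13k^2) − (18(k+1)^3 - 13(k+1)^2) = 36k^3 - 80k^2 - 28k - 5, which is nonnegative for all k ≥ 7.
Combining, 3·3^(k + 1) ≥ 18(k+1)^3 - 13(k+1)^2.
By induction, the statement is established for all m ≥ 7.
Hence the smallest such N is 7.

N = 7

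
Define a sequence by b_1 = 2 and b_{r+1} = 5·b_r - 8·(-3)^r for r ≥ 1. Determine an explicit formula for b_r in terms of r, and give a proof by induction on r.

Computing the first terms: b_1 = 2, b_2 = 34, b_3 = 98. This suggests b_r = (-3)^r + 5^r.
Base case (r = 1): the formula gives 2 = 2 = b_1.
Inductive step: assume the claim holds for r = p, so b_p = (-3)^p + 5^p.
Then b_{p+1} = 5·b_p - 8·(-3)^p = 5·((-3)^p + 5^p) - 8·(-3)^p = (-3)^(p + 1) + 5^(p + 1),
which is the claimed formula at r = p+1.
By the principle of mathematical induction, the result holds for all r ≥ 1.

b_r = (-3)^r + 5^r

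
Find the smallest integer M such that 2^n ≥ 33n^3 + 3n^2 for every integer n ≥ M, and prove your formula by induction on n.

At n = 17: 131072 < 162996, so the inequality fails and M ≥ 18. We prove 2^n ≥ 33n^3 + 3n^2 for all n ≥ 18.
Base case (n = 18): 2^n = 262144 and 33n^3 + 3n^2 = 193428, so 262144 ≥ 193428.
Inductive step: suppose the statement holds for some p ≥ 18, so 2^p ≥ 33p^3 + 3p^2.
Then 2^(p + 1) = 2·(2^p) ≥ 2·(33p^3 + 3p^2).
Also, for p ≥ 18 we have 2·(33p^3 + 3p^2) ≥ 33(p+1)^3 + 3(p+1)^2, since 2·(33p^3 + 3p^2) − (33(p+1)^3 + 3(p+1)^2) = 33p^3 - 96p^2 - 105p - 36, which is nonnegative for all p ≥ 18.
Combining, 2^(p + 1) ≥ 33(p+1)^3 + 3(p+1)^2.
This completes the induction.
Hence the smallest such M is 18.

M = 18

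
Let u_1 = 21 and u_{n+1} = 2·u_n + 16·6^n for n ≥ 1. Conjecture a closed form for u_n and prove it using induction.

u_n = -3·2^(n - 1) + 4·6^n

Computing the first terms: u_1 = 21, u_2 = 138, u_3 = 852. This suggests u_n = -3·2^(n - 1) + 4·6^n.
Base case (n = 1): the formula gives 21 = 21 = u_1.
For the inductive step, assume it holds for an arbitrary k ≥ 1, so u_k = -3·2^(k - 1) + 4·6^k.
Then u_{k+1} = 2·u_k + 16·6^k = 2·(-3·2^(k - 1) + 4·6^k) + 16·6^k = -3·2^k + 4·6^(k + 1) = -3·2^((k+1) - 1) + 4·6^(k+1),
which is the claimed formula at n = k+1.
This completes the induction.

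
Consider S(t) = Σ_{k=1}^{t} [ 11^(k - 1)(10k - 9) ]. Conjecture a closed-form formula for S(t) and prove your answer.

We claim S(t) = 11^t(t - 1) + 1 for all t ≥ 1.
For the base case t = 1: S(1) = 1, and the closed form gives 1. They agree.
For the inductive step, assume it holds for an arbitrary k ≥ 1, so S(k) = 11^k(k - 1) + 1.
Then S(k+1) = S(k) + (11^k(10k + 1)) = (11^k(k - 1) + 1) + (11^k(10k + 1)).
Simplifying, S(k+1) = 11^(k + 1)k + 1 = 11^(k+1)((k+1) - 1) + 1,
which is the closed form with t = k+1.
Hence, by induction on t, the claim holds for every t ≥ 1.

S(t) = 11^t(t - 1) + 1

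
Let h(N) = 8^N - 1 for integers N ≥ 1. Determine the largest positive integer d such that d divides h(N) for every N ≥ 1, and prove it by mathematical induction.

d = 7

Computing the first values: h(1) = 7 and h(2) = 63; gcd(7, 63) = 7, so d ≤ 7.
We prove 7 | 8^N - 1 for all N ≥ 1 by induction on N.
Base step (N = 1): h(1) = 7 = 7·(1), so 7 | h(1).
Suppose the result is true for N = k, i.e. 7 | h(k). Then
8^{k+1} − 1^{k+1} = 8·8^k − 1·1^k = 8·(8^k − 1^k) + (7)·1^k. The first term is divisible by 7 by the inductive hypothesis, and the second term (7)·1^k is divisible by 7 since 7 | 7. Hence 7 | h(k+1).
Hence, by induction on N, the claim holds for every N ≥ 1.
Therefore the largest such d is 7.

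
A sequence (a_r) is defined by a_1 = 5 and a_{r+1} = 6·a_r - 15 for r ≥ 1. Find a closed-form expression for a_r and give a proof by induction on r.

a_r = 2·6^(r - 1) + 3

Computing the first terms: a_1 = 5, a_2 = 15, a_3 = 75. This suggests a_r = 2·6^(r - 1) + 3.
For the base case r = 1: the formula gives 5 = 5 = a_1.
Inductive step: suppose the statement holds for some j ≥ 1, so a_j = 2·6^(j - 1) + 3.
Then a_{j+1} = 6·a_j - 15 = 6·(2·6^(j - 1) + 3) - 15 = 2·6^j + 3 = 2·6^((j+1) - 1) + 3,
which is the claimed formula at r = j+1.
Hence, by induction on r, the claim holds for every r ≥ 1.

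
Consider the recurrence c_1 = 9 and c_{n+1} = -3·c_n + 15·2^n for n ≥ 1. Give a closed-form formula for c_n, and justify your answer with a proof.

c_n = -(-3)^n + 3·2^n

Computing the first terms: c_1 = 9, c_2 = 3, c_3 = 51. This suggests c_n = -(-3)^n + 3·2^n.
Base case (n = 1): the formula gives 9 = 9 = c_1.
Suppose the result is true for n = k, so c_k = -(-3)^k + 3·2^k.
Then c_{k+1} = -3·c_k + 15·2^k = -3·(-(-3)^k + 3·2^k) + 15·2^k = -(-3)^(k + 1) + 3·2^(k + 1),
which is the claimed formula at n = k+1.
By induction, the statement is established for all n ≥ 1.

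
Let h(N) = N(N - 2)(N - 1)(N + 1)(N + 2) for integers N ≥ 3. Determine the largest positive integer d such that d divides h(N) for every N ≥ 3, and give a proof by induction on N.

Computing the first values: h(3) = 120 and h(4) = 720; gcd(120, 720) = 120, so d ≤ 120.
We prove 120 | N(N - 2)(N - 1)(N + 1)(N + 2) for all N ≥ 3 by induction on N.
Base step (N = 3): h(3) = 120 = 120·(1), so 120 | h(3).
Suppose the result is true for N = p, i.e. 120 | h(p). Then
h(p+1) − h(p) = (p-1)·p·(p+1)·(p+2)·(p+3) − (p-2)·(p-1)·p·(p+1)·(p+2) = (p-1)·p·(p+1)·(p+2)·[(p+3) − (p-2)] = 5·(p-1)·p·(p+1)·(p+2). The product of 4 consecutive integers is divisible by (4)! = 24, so h(p+1) − h(p) is divisible by 5·24 = 120. By the inductive hypothesis 120 | h(p), hence 120 | h(p+1).
This completes the induction.
Therefore the largest such d is 120.

d = 120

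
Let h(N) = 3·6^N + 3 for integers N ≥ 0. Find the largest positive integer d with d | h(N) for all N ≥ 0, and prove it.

d = 3

Computing the first values: h(0) = 6 and h(1) = 21; gcd(6, 21) = 3, so d ≤ 3.
We prove 3 | 3·6^N + 3 for all N ≥ 0 by induction on N.
Base case (N = 0): h(0) = 6 = 3·(2), so 3 | h(0).
For the inductive step, assume it holds for an arbitrary k ≥ 0, i.e. 3 | h(k). Then
h(k+1) = 3·6^(k+1) + 3 = 6·(3·6^k + 3) - 15 = 6·h(k) - 15. The first term is divisible by 3 by the inductive hypothesis, and -15 is divisible by 3. Hence 3 | h(k+1).
This completes the induction.
Therefore the largest such d is 3.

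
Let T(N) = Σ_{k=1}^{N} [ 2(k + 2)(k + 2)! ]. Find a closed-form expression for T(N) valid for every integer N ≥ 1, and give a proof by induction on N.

We claim T(N) = 2(N + 3)! - 12 for all N ≥ 1.
When N = 1: T(1) = 36, and the closed form gives 36. They agree.
Suppose the result is true for N = k, so T(k) = 2(k + 3)! - 12.
Then T(k+1) = T(k) + (2(k + 3)(k + 3)!) = (2(k + 3)! - 12) + (2(k + 3)(k + 3)!).
Simplifying, T(k+1) = 2((k+1) + 3)! - 12,
which is the closed form with N = k+1.
This completes the induction.

T(N) = 2(N + 3)! - 12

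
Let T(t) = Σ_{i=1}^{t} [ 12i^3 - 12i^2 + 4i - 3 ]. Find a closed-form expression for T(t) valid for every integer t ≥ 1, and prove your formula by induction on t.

We claim T(t) = t(3t^3 + 2t^2 - t - 3) for all t ≥ 1.
Base step (t = 1): T(1) = 1, and the closed form gives 1. They agree.
For the inductive step, assume it holds for an arbitrary i ≥ 1, so T(i) = i(3i^3 + 2i^2 - i - 3).
Then T(i+1) = T(i) + (12i^3 + 24i^2 + 16i + 1) = (i(3i^3 + 2i^2 - i - 3)) + (12i^3 + 24i^2 + 16i + 1).
Simplifying, T(i+1) = (i + 1)(3i^3 + 11i^2 + 12i + 1) = (i+1)(3(i+1)^3 + 2(i+1)^2 - (i+1) - 3),
which is the closed form with t = i+1.
By the principle of mathematical induction, the result holds for all t ≥ 1.

T(t) = t(3t^3 + 2t^2 - t - 3)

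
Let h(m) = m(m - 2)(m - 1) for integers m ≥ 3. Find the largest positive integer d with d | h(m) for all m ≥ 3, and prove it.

d = 6

Computing the first values: h(3) = 6 and h(4) = 24; gcd(6, 24) = 6, so d ≤ 6.
We prove 6 | m(m - 2)(m - 1) for all m ≥ 3 by induction on m.
When m = 3: h(3) = 6 = 6·(1), so 6 | h(3).
Inductive step: suppose the statement holds for some r ≥ 3, i.e. 6 | h(r). Then
h(r+1) − h(r) = (r-1)·r·(r+1) − (r-2)·(r-1)·r = (r-1)·r·[(r+1) − (r-2)] = 3·(r-1)·r. The product of 2 consecutive integers is divisible by (2)! = 2, so h(r+1) − h(r) is divisible by 3·2 = 6. By the inductive hypothesis 6 | h(r), hence 6 | h(r+1).
By induction, the statement is established for all m ≥ 3.
Therefore the largest such d is 6.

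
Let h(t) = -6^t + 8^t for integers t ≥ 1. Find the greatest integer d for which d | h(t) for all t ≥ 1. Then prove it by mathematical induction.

d = 2

Computing the first values: h(1) = 2 and h(2) = 28; gcd(2, 28) = 2, so d ≤ 2.
We prove 2 | -6^t + 8^t for all t ≥ 1 by induction on t.
Base case (t = 1): h(1) = 2 = 2·(1), so 2 | h(1).
Suppose the result is true for t = k, i.e. 2 | h(k). Then
8^{k+1} − 6^{k+1} = 8·8^k − 6·6^k = 8·(8^k − 6^k) + (2)·6^k. The first term is divisible by 2 by the inductive hypothesis, and the second term (2)·6^k is divisible by 2 since 2 | 2. Hence 2 | h(k+1).
By induction, the statement is established for all t ≥ 1.
Therefore the largest such d is 2.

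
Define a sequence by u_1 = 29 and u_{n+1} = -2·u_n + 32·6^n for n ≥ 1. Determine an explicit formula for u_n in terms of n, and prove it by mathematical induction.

u_n = 5(-2)^(n - 1) + 4·6^n

Computing the first terms: u_1 = 29, u_2 = 134, u_3 = 884. This suggests u_n = 5(-2)^(n - 1) + 4·6^n.
Base step (n = 1): the formula gives 29 = 29 = u_1.
Suppose the result is true for n = r, so u_r = 5(-2)^(r - 1) + 4·6^r.
Then u_{r+1} = -2·u_r + 32·6^r = -2·(5(-2)^(r - 1) + 4·6^r) + 32·6^r = 5(-2)^r + 4·6^(r + 1) = 5(-2)^((r+1) - 1) + 4·6^(r+1),
which is the claimed formula at n = r+1.
By the principle of mathematical induction, the result holds for all n ≥ 1.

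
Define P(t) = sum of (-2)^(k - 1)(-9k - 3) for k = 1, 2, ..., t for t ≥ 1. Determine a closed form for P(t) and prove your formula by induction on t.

P(t) = (-2)^t(3t + 2) - 2

We claim P(t) = (-2)^t(3t + 2) - 2 for all t ≥ 1.
When t = 1: P(1) = -12, and the closed form gives -12. They agree.
Inductive step: assume the claim holds for t = k, so P(k) = (-2)^k(3k + 2) - 2.
Then P(k+1) = P(k) + ((-2)^k(-9k - 12)) = ((-2)^k(3k + 2) - 2) + ((-2)^k(-9k - 12)).
Simplifying, P(k+1) = -6(-2)^k·k - 10(-2)^k - 2 = (-2)^(k+1)(3(k+1) + 2) - 2,
which is the closed form with t = k+1.
This completes the induction.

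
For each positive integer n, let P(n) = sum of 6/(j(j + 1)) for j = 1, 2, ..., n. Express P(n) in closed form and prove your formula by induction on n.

P(n) = 6n/(n + 1)

We claim P(n) = 6n/(n + 1) for all n ≥ 1.
For the base case n = 1: P(1) = 3, and the closed form gives 3. They agree.
For the inductive step, assume it holds for an arbitrary j ≥ 1, so P(j) = 6j/(j + 1).
Then P(j+1) = P(j) + (6/((j + 1)(j + 2))) = (6j/(j + 1)) + (6/((j + 1)(j + 2))).
Simplifying, P(j+1) = 6(j + 1)/(j + 2) = 6(j+1)/((j+1) + 1),
which is the closed form with n = j+1.
This completes the induction.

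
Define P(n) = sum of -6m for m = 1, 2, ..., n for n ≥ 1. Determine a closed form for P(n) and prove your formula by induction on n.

We claim P(n) = -3n(n + 1) for all n ≥ 1.
Base case (n = 1): P(1) = -6, and the closed form gives -6. They agree.
Inductive step: suppose the statement holds for some m ≥ 1, so P(m) = 3m(-m - 1).
Then P(m+1) = P(m) + (-6m - 6) = (3m(-m - 1)) + (-6m - 6).
Simplifying, P(m+1) = -3(m + 1)(m + 2) = -3(m+1)((m+1) + 1),
which is the closed form with n = m+1.
This completes the induction.

P(n) = -3n(n + 1)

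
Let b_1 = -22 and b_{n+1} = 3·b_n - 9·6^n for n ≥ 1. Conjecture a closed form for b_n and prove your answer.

Computing the first terms: b_1 = -22, b_2 = -120, b_3 = -684. This suggests b_n = -4·3^(n - 1) - 3·6^n.
Base step (n = 1): the formula gives -22 = -22 = b_1.
Inductive step: suppose the statement holds for some r ≥ 1, so b_r = -4·3^(r - 1) - 3·6^r.
Then b_{r+1} = 3·b_r - 9·6^r = 3·(-4·3^(r - 1) - 3·6^r) - 9·6^r = -4·3^r - 3·6^(r + 1) = -4·3^((r+1) - 1) - 3·6^(r+1),
which is the claimed formula at n = r+1.
By induction, the statement is established for all n ≥ 1.

b_n = -4·3^(n - 1) - 3·6^n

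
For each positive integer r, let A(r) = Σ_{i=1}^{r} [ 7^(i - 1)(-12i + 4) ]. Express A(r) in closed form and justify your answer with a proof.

We claim A(r) = 7^r(-2r + 1) - 1 for all r ≥ 1.
Base case (r = 1): A(1) = -8, and the closed form gives -8. They agree.
Inductive step: suppose the statement holds for some i ≥ 1, so A(i) = 7^i(-2i + 1) - 1.
Then A(i+1) = A(i) + (7^i(-12i - 8)) = (7^i(-2i + 1) - 1) + (7^i(-12i - 8)).
Simplifying, A(i+1) = -14·7^i·i - 7·7^i - 1 = 7^(i+1)(-2(i+1) + 1) - 1,
which is the closed form with r = i+1.
By the principle of mathematical induction, the result holds for all r ≥ 1.

A(r) = 7^r(-2r + 1) - 1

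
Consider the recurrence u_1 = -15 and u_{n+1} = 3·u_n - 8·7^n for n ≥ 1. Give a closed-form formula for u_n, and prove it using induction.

u_n = -3^(n - 1) - 2·7^n

Computing the first terms: u_1 = -15, u_2 = -101, u_3 = -695. This suggests u_n = -3^(n - 1) - 2·7^n.
For the base case n = 1: the formula gives -15 = -15 = u_1.
Inductive step: suppose the statement holds for some m ≥ 1, so u_m = -3^(m - 1) - 2·7^m.
Then u_{m+1} = 3·u_m - 8·7^m = 3·(-3^(m - 1) - 2·7^m) - 8·7^m = -3^m - 2·7^(m + 1) = -3^((m+1) - 1) - 2·7^(m+1),
which is the claimed formula at n = m+1.
Hence, by induction on n, the claim holds for every n ≥ 1.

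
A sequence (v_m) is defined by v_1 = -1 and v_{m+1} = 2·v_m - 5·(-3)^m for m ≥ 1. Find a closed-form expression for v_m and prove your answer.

Computing the first terms: v_1 = -1, v_2 = 13, v_3 = -19. This suggests v_m = (-3)^m + 2^m.
For the base case m = 1: the formula gives -1 = -1 = v_1.
Inductive step: suppose the statement holds for some i ≥ 1, so v_i = (-3)^i + 2^i.
Then v_{i+1} = 2·v_i - 5·(-3)^i = 2·((-3)^i + 2^i) - 5·(-3)^i = (-3)^(i + 1) + 2^(i + 1),
which is the claimed formula at m = i+1.
This completes the induction.

v_m = (-3)^m + 2^m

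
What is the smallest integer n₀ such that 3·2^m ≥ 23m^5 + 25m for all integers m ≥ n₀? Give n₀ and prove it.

n₀ = 27

At m = 26: 201326592 < 273272298, so the inequality fails and n₀ ≥ 27. We prove 3·2^m ≥ 23m^5 + 25m for all m ≥ 27.
Base case (m = 27): 3·2^m = 402653184 and 23m^5 + 25m = 330025536, so 402653184 ≥ 330025536.
Inductive step: suppose the statement holds for some p ≥ 27, so 3·2^p ≥ 23p^5 + 25p.
Then 3·2^(p + 1) = 2·(3·2^p) ≥ 2·(23p^5 + 25p).
Also, for p ≥ 27 we have 2·(23p^5 + 25p) ≥ 23(p+1)^5 + 25(p+1), since 2·(23p^5 + 25p) − (23(p+1)^5 + 25(p+1)) = 23p^5 - 115p^4 - 230p^3 - 230p^2 - 90p - 48, which is nonnegative for all p ≥ 27.
Combining, 3·2^(p + 1) ≥ 23(p+1)^5 + 25(p+1).
By the principle of mathematical induction, the result holds for all m ≥ 27.
Hence the smallest such n₀ is 27.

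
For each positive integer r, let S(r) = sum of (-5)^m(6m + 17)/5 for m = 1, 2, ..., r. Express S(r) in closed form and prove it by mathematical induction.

S(r) = (-5)^r(r + 3) - 3

We claim S(r) = (-5)^r(r + 3) - 3 for all r ≥ 1.
Base step (r = 1): S(1) = -23, and the closed form gives -23. They agree.
For the inductive step, assume it holds for an arbitrary m ≥ 1, so S(m) = (-5)^m(m + 3) - 3.
Then S(m+1) = S(m) + ((-5)^m(-6m - 23)) = ((-5)^m(m + 3) - 3) + ((-5)^m(-6m - 23)).
Simplifying, S(m+1) = -5(-5)^m·m - 20(-5)^m - 3 = (-5)^(m+1)((m+1) + 3) - 3,
which is the closed form with r = m+1.
Hence, by induction on r, the claim holds for every r ≥ 1.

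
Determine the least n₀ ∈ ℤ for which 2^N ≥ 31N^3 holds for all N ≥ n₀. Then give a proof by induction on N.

n₀ = 18

At N = 17: 131072 < 152303, so the inequality fails and n₀ ≥ 18. We prove 2^N ≥ 31N^3 for all N ≥ 18.
When N = 18: 2^N = 262144 and 31N^3 = 180792, so 262144 ≥ 180792.
Inductive step: suppose the statement holds for some k ≥ 18, so 2^k ≥ 31k^3.
Then 2^(k + 1) = 2·(2^k) ≥ 2·(31k^3).
Also, for k ≥ 18 we have 2·(31k^3) ≥ 31(k+1)^3, since 2 ≥ (1 + 1/k)^3 for all k ≥ 18.
Combining, 2^(k + 1) ≥ 31(k+1)^3.
This completes the induction.
Hence the smallest such n₀ is 18.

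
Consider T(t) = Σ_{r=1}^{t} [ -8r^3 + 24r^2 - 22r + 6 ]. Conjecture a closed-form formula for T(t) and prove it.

We claim T(t) = -t(t - 1)(2t^2 - 2t - 1) for all t ≥ 1.
When t = 1: T(1) = 0, and the closed form gives 0. They agree.
Inductive step: suppose the statement holds for some r ≥ 1, so T(r) = r(-2r^3 + 4r^2 - r - 1).
Then T(r+1) = T(r) + (-8r^3 + 2r) = (r(-2r^3 + 4r^2 - r - 1)) + (-8r^3 + 2r).
Simplifying, T(r+1) = -r(r + 1)(2r^2 + 2r - 1) = -(r+1)((r+1) - 1)(2(r+1)^2 - 2(r+1) - 1),
which is the closed form with t = r+1.
Hence, by induction on t, the claim holds for every t ≥ 1.

T(t) = -t(t - 1)(2t^2 - 2t - 1)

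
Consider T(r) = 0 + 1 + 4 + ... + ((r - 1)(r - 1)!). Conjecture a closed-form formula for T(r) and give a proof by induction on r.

We claim T(r) = r! - 1 for all r ≥ 1.
Base step (r = 1): T(1) = 0, and the closed form gives 0. They agree.
For the inductive step, assume it holds for an arbitrary m ≥ 1, so T(m) = m! - 1.
Then T(m+1) = T(m) + (m·m!) = (m! - 1) + (m·m!).
Simplifying, T(m+1) = (m+1)! - 1,
which is the closed form with r = m+1.
By induction, the statement is established for all r ≥ 1.

T(r) = r! - 1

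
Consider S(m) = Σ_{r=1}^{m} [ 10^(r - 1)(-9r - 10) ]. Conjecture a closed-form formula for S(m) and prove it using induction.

We claim S(m) = -10^m(m + 1) + 1 for all m ≥ 1.
Base case (m = 1): S(1) = -19, and the closed form gives -19. They agree.
For the inductive step, assume it holds for an arbitrary r ≥ 1, so S(r) = -10^r(r + 1) + 1.
Then S(r+1) = S(r) + (10^r(-9r - 19)) = (-10^r(r + 1) + 1) + (10^r(-9r - 19)).
Simplifying, S(r+1) = -10·10^r·r - 20·10^r + 1 = -10^(r+1)((r+1) + 1) + 1,
which is the closed form with m = r+1.
By induction, the statement is established for all m ≥ 1.

S(m) = -10^m(m + 1) + 1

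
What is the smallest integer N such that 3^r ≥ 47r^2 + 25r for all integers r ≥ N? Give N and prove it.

N = 8

At r = 7: 2187 < 2478, so the inequality fails and N ≥ 8. We prove 3^r ≥ 47r^2 + 25r for all r ≥ 8.
When r = 8: 3^r = 6561 and 47r^2 + 25r = 3208, so 6561 ≥ 3208.
For the inductive step, assume it holds for an arbitrary p ≥ 8, so 3^p ≥ 47p^2 + 25p.
Then 3^(p + 1) = 3·(3^p) ≥ 3·(47p^2 + 25p).
Also, for p ≥ 8 we have 3·(47p^2 + 25p) ≥ 47(p+1)^2 + 25(p+1), since 3·(47p^2 + 25p) − (47(p+1)^2 + 25(p+1)) = 94p^2 - 44p - 72, which is nonnegative for all p ≥ 8.
Combining, 3^(p + 1) ≥ 47(p+1)^2 + 25(p+1).
By induction, the statement is established for all r ≥ 8.
Hence the smallest such N is 8.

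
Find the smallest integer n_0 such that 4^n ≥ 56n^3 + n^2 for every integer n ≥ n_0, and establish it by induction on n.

At n = 7: 16384 < 19257, so the inequality fails and n_0 ≥ 8. We prove 4^n ≥ 56n^3 + n^2 for all n ≥ 8.
When n = 8: 4^n = 65536 and 56n^3 + n^2 = 28736, so 65536 ≥ 28736.
Inductive step: suppose the statement holds for some k ≥ 8, so 4^k ≥ 56k^3 + k^2.
Then 4^(k + 1) = 4·(4^k) ≥ 4·(56k^3 + k^2).
Also, for k ≥ 8 we have 4·(56k^3 + k^2) ≥ 56(k+1)^3 + (k+1)^2, since 4·(56k^3 + k^2) − (56(k+1)^3 + (k+1)^2) = 168k^3 - 165k^2 - 170k - 57, which is nonnegative for all k ≥ 8.
Combining, 4^(k + 1) ≥ 56(k+1)^3 + (k+1)^2.
Hence, by induction on n, the claim holds for every n ≥ 8.
Hence the smallest such n_0 is 8.

n_0 = 8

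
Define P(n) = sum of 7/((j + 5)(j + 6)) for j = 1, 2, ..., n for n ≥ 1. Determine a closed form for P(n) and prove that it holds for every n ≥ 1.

We claim P(n) = 7n/(6(n + 6)) for all n ≥ 1.
Base step (n = 1): P(1) = 1/6, and the closed form gives 1/6. They agree.
For the inductive step, assume it holds for an arbitrary j ≥ 1, so P(j) = 7j/(6(j + 6)).
Then P(j+1) = P(j) + (7/((j + 6)(j + 7))) = (7j/(6(j + 6))) + (7/((j + 6)(j + 7))).
Simplifying, P(j+1) = 7(j + 1)/(6(j + 7)) = 7(j+1)/(6((j+1) + 6)),
which is the closed form with n = j+1.
Hence, by induction on n, the claim holds for every n ≥ 1.

P(n) = 7n/(6(n + 6))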